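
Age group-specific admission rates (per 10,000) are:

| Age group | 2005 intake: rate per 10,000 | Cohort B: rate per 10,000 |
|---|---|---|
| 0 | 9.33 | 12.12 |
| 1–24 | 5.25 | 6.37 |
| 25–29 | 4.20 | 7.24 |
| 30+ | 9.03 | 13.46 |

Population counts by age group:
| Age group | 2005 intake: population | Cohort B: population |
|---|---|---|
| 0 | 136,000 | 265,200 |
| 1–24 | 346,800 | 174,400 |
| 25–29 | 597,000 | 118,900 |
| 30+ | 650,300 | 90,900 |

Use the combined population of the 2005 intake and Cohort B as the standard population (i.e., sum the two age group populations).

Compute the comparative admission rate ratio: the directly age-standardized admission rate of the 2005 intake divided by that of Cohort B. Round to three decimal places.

0.693

Combined standard total = 2,379,500; weights = 0.1686, 0.2190, 0.3009, 0.3115.
The 2005 intake: 0.1686×9.33 + 0.2190×5.25 + 0.3009×4.20 + 0.3115×9.03 = 6.7995 per 10,000.
Cohort B: 0.1686×12.12 + 0.2190×6.37 + 0.3009×7.24 + 0.3115×13.46 = 9.8097 per 10,000.
Ratio = 6.7995 ÷ 9.8097 = 0.69313.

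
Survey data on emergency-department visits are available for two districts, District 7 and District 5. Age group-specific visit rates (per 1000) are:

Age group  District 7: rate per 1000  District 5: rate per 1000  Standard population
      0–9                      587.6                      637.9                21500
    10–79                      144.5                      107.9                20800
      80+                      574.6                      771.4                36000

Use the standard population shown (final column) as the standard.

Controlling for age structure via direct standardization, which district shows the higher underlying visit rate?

District 5

Standard total = 78300; weights = 0.2746, 0.2656, 0.4598.
District 7: 0.2746×587.6 + 0.2656×144.5 + 0.4598×574.6 = 463.9157 per 1000.
District 5: 0.2746×637.9 + 0.2656×107.9 + 0.4598×771.4 = 558.4875 per 1000.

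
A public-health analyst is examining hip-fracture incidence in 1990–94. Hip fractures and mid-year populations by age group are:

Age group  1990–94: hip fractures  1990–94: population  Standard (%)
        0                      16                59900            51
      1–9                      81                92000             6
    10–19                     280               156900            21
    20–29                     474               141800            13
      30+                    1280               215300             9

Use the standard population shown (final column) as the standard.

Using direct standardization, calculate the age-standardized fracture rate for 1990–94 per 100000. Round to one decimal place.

153.3

Age-specific rates per 100000 for 1990–94: 26.71, 88.04, 178.46, 334.27, 594.52.
Standard weights: 0.51, 0.06, 0.21, 0.13, 0.09.
Standardized rate: 0.5100×26.71 + 0.0600×88.04 + 0.2100×178.46 + 0.1300×334.27 + 0.0900×594.52 = 153.3437 per 100000.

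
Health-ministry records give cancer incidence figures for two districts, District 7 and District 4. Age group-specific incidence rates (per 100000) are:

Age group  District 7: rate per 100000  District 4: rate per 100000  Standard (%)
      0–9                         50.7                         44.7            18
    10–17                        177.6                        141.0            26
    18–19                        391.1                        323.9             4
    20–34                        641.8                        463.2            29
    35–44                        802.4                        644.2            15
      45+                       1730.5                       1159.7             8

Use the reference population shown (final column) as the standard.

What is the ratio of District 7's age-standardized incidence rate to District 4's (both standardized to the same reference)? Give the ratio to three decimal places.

1.353

Standard weights: 0.18, 0.26, 0.04, 0.29, 0.15, 0.08.
District 7: 0.1800×50.7 + 0.2600×177.6 + 0.0400×391.1 + 0.2900×641.8 + 0.1500×802.4 + 0.0800×1730.5 = 515.8680 per 100000.
District 4: 0.1800×44.7 + 0.2600×141.0 + 0.0400×323.9 + 0.2900×463.2 + 0.1500×644.2 + 0.0800×1159.7 = 381.3960 per 100000.
Ratio = 515.8680 ÷ 381.3960 = 1.35258.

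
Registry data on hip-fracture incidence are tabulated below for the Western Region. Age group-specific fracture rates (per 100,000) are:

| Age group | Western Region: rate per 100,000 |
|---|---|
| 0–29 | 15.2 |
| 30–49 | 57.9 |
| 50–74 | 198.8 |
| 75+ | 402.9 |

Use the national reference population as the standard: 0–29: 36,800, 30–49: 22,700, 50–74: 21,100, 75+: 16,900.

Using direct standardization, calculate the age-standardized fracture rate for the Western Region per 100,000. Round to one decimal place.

Standard total = 97,500; weights = 0.3774, 0.2328, 0.2164, 0.1733.
Standardized rate: 0.3774×15.2 + 0.2328×57.9 + 0.2164×198.8 + 0.1733×402.9 = 132.0757 per 100,000.

132.1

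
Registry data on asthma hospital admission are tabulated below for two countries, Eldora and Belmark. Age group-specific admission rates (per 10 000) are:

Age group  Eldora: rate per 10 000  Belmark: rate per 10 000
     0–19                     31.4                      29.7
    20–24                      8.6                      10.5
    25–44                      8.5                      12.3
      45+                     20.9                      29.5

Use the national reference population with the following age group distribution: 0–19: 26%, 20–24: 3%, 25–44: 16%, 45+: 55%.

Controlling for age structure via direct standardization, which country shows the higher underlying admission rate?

Standard weights: 0.26, 0.03, 0.16, 0.55.
Eldora: 0.2600×31.4 + 0.0300×8.6 + 0.1600×8.5 + 0.5500×20.9 = 21.2770 per 10 000.
Belmark: 0.2600×29.7 + 0.0300×10.5 + 0.1600×12.3 + 0.5500×29.5 = 26.2300 per 10 000.

Belmark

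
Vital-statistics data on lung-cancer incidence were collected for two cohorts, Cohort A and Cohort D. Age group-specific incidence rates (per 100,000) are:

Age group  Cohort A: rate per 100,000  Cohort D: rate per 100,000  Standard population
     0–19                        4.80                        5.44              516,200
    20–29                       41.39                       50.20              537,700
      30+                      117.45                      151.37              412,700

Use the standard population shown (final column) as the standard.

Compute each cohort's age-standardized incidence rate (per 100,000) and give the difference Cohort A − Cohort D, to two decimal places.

Standard total = 1,466,600; weights = 0.3520, 0.3666, 0.2814.
Cohort A: 0.3520×4.80 + 0.3666×41.39 + 0.2814×117.45 = 49.9146 per 100,000.
Cohort D: 0.3520×5.44 + 0.3666×50.20 + 0.2814×151.37 = 62.9150 per 100,000.
Difference = 49.9146 − 62.9150 = -13.0003.

-13.00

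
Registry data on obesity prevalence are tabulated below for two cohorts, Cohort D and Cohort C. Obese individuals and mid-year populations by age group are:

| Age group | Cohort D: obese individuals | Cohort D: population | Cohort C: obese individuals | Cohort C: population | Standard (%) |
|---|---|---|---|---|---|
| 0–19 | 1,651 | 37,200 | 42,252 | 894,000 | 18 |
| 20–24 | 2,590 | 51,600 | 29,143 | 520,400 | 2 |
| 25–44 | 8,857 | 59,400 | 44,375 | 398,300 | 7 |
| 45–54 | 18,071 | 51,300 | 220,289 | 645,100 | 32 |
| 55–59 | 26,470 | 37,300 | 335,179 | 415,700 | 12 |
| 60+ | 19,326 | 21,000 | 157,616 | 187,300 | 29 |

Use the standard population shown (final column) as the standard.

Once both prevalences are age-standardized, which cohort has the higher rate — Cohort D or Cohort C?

Age-specific rates per 1,000 for Cohort D: 44.382, 50.194, 149.108, 352.261, 709.651, 920.286.
For Cohort C: 47.262, 56.001, 111.411, 341.480, 806.300, 841.516.
Standard weights: 0.18, 0.02, 0.07, 0.32, 0.12, 0.29.
Cohort D: 0.1800×44.382 + 0.0200×50.194 + 0.0700×149.108 + 0.3200×352.261 + 0.1200×709.651 + 0.2900×920.286 = 484.1947 per 1,000.
Cohort C: 0.1800×47.262 + 0.0200×56.001 + 0.0700×111.411 + 0.3200×341.480 + 0.1200×806.300 + 0.2900×841.516 = 467.4954 per 1,000.

Cohort D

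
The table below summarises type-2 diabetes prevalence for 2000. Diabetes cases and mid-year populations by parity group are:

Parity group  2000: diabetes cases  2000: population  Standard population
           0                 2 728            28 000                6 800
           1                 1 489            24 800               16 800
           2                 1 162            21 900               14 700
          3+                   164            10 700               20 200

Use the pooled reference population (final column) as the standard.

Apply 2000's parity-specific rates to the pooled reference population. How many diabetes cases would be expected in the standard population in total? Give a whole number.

Parity-specific rates per 1 000 for 2000: 97.429, 60.040, 53.059, 15.327.
Expected diabetes cases = Σ (standard pop × parity-specific rate ÷ 1 000)
= 6 800×97.429/1 000 + 16 800×60.040/1 000 + 14 700×53.059/1 000 + 20 200×15.327/1 000
= 662.51 + 1008.68 + 779.97 + 309.61 = 2760.77.

2761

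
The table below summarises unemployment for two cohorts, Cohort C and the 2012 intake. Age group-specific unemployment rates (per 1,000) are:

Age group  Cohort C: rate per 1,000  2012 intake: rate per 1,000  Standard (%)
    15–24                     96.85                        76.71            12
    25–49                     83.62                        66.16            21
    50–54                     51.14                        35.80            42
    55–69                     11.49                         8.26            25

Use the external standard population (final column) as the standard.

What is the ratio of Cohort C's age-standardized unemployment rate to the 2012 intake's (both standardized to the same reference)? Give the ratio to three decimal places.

Standard weights: 0.12, 0.21, 0.42, 0.25.
Cohort C: 0.1200×96.85 + 0.2100×83.62 + 0.4200×51.14 + 0.2500×11.49 = 53.5335 per 1,000.
The 2012 intake: 0.1200×76.71 + 0.2100×66.16 + 0.4200×35.80 + 0.2500×8.26 = 40.1998 per 1,000.
Ratio = 53.5335 ÷ 40.1998 = 1.33169.

1.332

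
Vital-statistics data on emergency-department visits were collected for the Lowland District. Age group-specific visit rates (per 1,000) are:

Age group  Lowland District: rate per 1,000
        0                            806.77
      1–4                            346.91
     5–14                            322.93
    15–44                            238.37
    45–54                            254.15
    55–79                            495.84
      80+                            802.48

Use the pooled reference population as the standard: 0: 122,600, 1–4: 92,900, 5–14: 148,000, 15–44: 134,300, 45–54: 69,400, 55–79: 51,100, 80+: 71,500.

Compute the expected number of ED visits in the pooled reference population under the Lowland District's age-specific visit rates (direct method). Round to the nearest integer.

Expected ED visits = Σ (standard pop × age-specific rate ÷ 1,000)
= 122,600×806.77/1,000 + 92,900×346.91/1,000 + 148,000×322.93/1,000 + 134,300×238.37/1,000 + 69,400×254.15/1,000 + 51,100×495.84/1,000 + 71,500×802.48/1,000
= 98910.00 + 32227.94 + 47793.64 + 32013.09 + 17638.01 + 25337.42 + 57377.32 = 311297.43.

311297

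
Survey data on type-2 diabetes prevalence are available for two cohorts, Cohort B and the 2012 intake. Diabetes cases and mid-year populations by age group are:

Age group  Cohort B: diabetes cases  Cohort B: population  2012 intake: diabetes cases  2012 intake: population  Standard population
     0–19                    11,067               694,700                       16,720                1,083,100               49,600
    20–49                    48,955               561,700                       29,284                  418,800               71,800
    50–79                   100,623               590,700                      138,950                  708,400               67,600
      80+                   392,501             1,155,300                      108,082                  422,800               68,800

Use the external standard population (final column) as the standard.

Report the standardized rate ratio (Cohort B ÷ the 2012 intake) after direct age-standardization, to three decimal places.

1.145

Age-specific rates per 1,000 for Cohort B: 15.931, 87.155, 170.345, 339.739.
For the 2012 intake: 15.437, 69.924, 196.146, 255.634.
Standard total = 257,800; weights = 0.1924, 0.2785, 0.2622, 0.2669.
Cohort B: 0.1924×15.931 + 0.2785×87.155 + 0.2622×170.345 + 0.2669×339.739 = 162.6738 per 1,000.
The 2012 intake: 0.1924×15.437 + 0.2785×69.924 + 0.2622×196.146 + 0.2669×255.634 = 142.0997 per 1,000.
Ratio = 162.6738 ÷ 142.0997 = 1.14479.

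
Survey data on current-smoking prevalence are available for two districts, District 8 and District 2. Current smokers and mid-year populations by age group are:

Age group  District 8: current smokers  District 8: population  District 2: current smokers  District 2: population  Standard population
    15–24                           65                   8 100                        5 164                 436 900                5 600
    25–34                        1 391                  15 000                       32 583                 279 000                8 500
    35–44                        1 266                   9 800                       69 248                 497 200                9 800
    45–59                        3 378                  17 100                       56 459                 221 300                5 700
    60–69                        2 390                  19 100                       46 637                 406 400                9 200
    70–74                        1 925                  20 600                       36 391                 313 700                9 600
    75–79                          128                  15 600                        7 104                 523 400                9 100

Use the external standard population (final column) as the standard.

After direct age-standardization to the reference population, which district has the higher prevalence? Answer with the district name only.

Age-specific rates per 1 000 for District 8: 8.025, 92.733, 129.184, 197.544, 125.131, 93.447, 8.205.
For District 2: 11.820, 116.785, 139.276, 255.124, 114.756, 116.006, 13.573.
Standard total = 57 500; weights = 0.0974, 0.1478, 0.1704, 0.0991, 0.1600, 0.1670, 0.1583.
District 8: 0.0974×8.025 + 0.1478×92.733 + 0.1704×129.184 + 0.0991×197.544 + 0.1600×125.131 + 0.1670×93.447 + 0.1583×8.205 = 93.0110 per 1 000.
District 2: 0.0974×11.820 + 0.1478×116.785 + 0.1704×139.276 + 0.0991×255.124 + 0.1600×114.756 + 0.1670×116.006 + 0.1583×13.573 = 107.3200 per 1 000.
The crude rates (100.12 vs 94.70) would put District 8 higher, but that reflects its age composition; once standardized to a common age structure, District 2 has the higher underlying rate.

District 2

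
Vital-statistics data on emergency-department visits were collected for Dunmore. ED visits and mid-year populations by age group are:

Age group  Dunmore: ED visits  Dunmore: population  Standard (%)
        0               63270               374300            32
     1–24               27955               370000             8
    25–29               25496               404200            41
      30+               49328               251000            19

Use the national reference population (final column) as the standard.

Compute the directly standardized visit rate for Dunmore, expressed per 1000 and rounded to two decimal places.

Age-specific rates per 1000 for Dunmore: 169.036, 75.554, 63.078, 196.526.
Standard weights: 0.32, 0.08, 0.41, 0.19.
Standardized rate: 0.3200×169.036 + 0.0800×75.554 + 0.4100×63.078 + 0.1900×196.526 = 123.3375 per 1000.

123.34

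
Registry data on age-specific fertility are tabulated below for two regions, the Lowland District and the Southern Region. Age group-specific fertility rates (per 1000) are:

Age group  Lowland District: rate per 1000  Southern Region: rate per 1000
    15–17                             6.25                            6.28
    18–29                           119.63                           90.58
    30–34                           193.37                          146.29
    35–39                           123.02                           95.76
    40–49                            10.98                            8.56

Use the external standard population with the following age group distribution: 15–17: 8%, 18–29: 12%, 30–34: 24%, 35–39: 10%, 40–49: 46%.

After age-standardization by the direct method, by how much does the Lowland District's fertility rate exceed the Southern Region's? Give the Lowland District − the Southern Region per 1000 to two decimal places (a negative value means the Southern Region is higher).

Standard weights: 0.08, 0.12, 0.24, 0.10, 0.46.
The Lowland District: 0.0800×6.25 + 0.1200×119.63 + 0.2400×193.37 + 0.1000×123.02 + 0.4600×10.98 = 78.6172 per 1000.
The Southern Region: 0.0800×6.28 + 0.1200×90.58 + 0.2400×146.29 + 0.1000×95.76 + 0.4600×8.56 = 59.9952 per 1000.
Difference = 78.6172 − 59.9952 = 18.6220.

18.62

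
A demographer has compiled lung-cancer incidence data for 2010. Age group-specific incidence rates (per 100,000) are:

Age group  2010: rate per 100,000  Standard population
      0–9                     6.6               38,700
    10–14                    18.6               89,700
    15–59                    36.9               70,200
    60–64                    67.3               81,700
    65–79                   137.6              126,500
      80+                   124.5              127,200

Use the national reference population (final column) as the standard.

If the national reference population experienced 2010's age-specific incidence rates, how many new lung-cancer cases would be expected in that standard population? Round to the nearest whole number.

433

Expected new lung-cancer cases = Σ (standard pop × age-specific rate ÷ 100,000)
= 38,700×6.6/100,000 + 89,700×18.6/100,000 + 70,200×36.9/100,000 + 81,700×67.3/100,000 + 126,500×137.6/100,000 + 127,200×124.5/100,000
= 2.55 + 16.68 + 25.90 + 54.98 + 174.06 + 158.36 = 432.55.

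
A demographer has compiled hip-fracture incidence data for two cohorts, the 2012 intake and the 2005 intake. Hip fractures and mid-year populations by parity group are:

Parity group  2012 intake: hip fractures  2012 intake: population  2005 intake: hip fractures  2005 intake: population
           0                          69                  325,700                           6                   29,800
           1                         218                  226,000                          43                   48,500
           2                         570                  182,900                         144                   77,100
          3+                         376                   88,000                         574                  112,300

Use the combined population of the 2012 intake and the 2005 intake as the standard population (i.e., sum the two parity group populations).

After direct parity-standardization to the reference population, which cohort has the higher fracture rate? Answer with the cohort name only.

2012 intake

Parity-specific rates per 100,000 for the 2012 intake: 21.19, 96.46, 311.65, 427.27.
For the 2005 intake: 20.13, 88.66, 186.77, 511.13.
Combined standard total = 1,090,300; weights = 0.3261, 0.2518, 0.2385, 0.1837.
The 2012 intake: 0.3261×21.19 + 0.2518×96.46 + 0.2385×311.65 + 0.1837×427.27 = 184.0046 per 100,000.
The 2005 intake: 0.3261×20.13 + 0.2518×88.66 + 0.2385×186.77 + 0.1837×511.13 = 167.3252 per 100,000.
The crude rates (149.89 vs 286.51) would put the 2005 intake higher, but that reflects its parity composition; once standardized to a common parity structure, the 2012 intake has the higher underlying rate.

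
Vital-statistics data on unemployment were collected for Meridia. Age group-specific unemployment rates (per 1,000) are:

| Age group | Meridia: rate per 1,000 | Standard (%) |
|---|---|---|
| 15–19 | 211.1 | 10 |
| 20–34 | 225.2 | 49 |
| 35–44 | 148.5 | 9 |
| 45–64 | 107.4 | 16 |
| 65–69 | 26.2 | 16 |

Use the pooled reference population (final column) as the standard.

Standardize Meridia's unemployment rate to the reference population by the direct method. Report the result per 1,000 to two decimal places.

Standard weights: 0.10, 0.49, 0.09, 0.16, 0.16.
Standardized rate: 0.1000×211.1 + 0.4900×225.2 + 0.0900×148.5 + 0.1600×107.4 + 0.1600×26.2 = 166.1990 per 1,000.

166.20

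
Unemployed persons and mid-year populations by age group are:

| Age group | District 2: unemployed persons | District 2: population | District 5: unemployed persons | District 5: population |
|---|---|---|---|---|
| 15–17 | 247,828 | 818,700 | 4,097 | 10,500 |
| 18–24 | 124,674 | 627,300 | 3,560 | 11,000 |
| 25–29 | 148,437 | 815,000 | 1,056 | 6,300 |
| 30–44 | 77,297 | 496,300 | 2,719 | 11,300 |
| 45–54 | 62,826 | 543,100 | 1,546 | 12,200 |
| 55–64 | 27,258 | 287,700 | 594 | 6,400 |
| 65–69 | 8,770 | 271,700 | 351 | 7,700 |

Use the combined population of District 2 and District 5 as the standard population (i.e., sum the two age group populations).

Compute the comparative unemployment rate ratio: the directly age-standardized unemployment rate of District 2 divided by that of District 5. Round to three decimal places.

0.786

Age-specific rates per 1,000 for District 2: 302.709, 198.747, 182.131, 155.747, 115.680, 94.745, 32.278.
For District 5: 390.190, 323.636, 167.619, 240.619, 126.721, 92.812, 45.584.
Combined standard total = 3,925,200; weights = 0.2113, 0.1626, 0.2092, 0.1293, 0.1415, 0.0749, 0.0712.
District 2: 0.2113×302.709 + 0.1626×198.747 + 0.2092×182.131 + 0.1293×155.747 + 0.1415×115.680 + 0.0749×94.745 + 0.0712×32.278 = 180.2783 per 1,000.
District 5: 0.2113×390.190 + 0.1626×323.636 + 0.2092×167.619 + 0.1293×240.619 + 0.1415×126.721 + 0.0749×92.812 + 0.0712×45.584 = 229.3712 per 1,000.
Ratio = 180.2783 ÷ 229.3712 = 0.78597.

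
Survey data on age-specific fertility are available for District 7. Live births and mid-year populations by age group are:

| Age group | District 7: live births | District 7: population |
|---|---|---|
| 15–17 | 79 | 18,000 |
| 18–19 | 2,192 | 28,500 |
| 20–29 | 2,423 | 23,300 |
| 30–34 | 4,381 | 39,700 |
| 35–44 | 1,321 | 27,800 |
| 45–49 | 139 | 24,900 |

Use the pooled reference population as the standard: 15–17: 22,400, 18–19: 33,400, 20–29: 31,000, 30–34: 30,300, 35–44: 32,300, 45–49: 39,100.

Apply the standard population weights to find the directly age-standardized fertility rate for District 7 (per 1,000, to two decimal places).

Age-specific rates per 1,000 for District 7: 4.389, 76.912, 103.991, 110.353, 47.518, 5.582.
Standard total = 188,500; weights = 0.1188, 0.1772, 0.1645, 0.1607, 0.1714, 0.2074.
Standardized rate: 0.1188×4.389 + 0.1772×76.912 + 0.1645×103.991 + 0.1607×110.353 + 0.1714×47.518 + 0.2074×5.582 = 58.2902 per 1,000.

58.29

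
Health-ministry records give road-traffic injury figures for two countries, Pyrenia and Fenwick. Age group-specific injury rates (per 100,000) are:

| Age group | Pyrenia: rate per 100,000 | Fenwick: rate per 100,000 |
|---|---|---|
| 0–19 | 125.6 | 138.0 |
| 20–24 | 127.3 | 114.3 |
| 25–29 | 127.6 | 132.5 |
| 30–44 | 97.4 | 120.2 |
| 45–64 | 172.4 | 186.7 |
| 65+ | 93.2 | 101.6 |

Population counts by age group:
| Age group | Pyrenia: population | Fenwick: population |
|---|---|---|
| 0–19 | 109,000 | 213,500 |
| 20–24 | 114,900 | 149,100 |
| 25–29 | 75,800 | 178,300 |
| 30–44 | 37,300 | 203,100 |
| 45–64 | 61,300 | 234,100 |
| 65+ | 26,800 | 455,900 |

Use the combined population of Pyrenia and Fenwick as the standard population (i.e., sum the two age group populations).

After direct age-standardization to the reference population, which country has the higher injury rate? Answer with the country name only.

Combined standard total = 1,859,100; weights = 0.1735, 0.1420, 0.1367, 0.1293, 0.1589, 0.2596.
Pyrenia: 0.1735×125.6 + 0.1420×127.3 + 0.1367×127.6 + 0.1293×97.4 + 0.1589×172.4 + 0.2596×93.2 = 121.4921 per 100,000.
Fenwick: 0.1735×138.0 + 0.1420×114.3 + 0.1367×132.5 + 0.1293×120.2 + 0.1589×186.7 + 0.2596×101.6 = 129.8682 per 100,000.

Fenwick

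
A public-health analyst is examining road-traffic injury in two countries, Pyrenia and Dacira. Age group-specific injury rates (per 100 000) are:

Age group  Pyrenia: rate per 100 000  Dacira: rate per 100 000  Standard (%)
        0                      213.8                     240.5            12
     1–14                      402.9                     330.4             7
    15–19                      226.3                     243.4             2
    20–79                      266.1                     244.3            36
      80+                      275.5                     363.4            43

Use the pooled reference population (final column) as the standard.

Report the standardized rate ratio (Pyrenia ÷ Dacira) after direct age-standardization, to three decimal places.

0.906

Standard weights: 0.12, 0.07, 0.02, 0.36, 0.43.
Pyrenia: 0.1200×213.8 + 0.0700×402.9 + 0.0200×226.3 + 0.3600×266.1 + 0.4300×275.5 = 272.6460 per 100 000.
Dacira: 0.1200×240.5 + 0.0700×330.4 + 0.0200×243.4 + 0.3600×244.3 + 0.4300×363.4 = 301.0660 per 100 000.
Ratio = 272.6460 ÷ 301.0660 = 0.90560.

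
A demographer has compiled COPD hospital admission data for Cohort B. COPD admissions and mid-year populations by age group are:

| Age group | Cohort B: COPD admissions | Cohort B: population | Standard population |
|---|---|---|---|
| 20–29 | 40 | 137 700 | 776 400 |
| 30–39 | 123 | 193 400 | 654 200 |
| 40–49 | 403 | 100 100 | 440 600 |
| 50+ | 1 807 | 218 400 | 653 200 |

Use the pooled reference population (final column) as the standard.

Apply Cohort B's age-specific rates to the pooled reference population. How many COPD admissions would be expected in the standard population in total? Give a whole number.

7820

Age-specific rates per 10 000 for Cohort B: 2.90, 6.36, 40.26, 82.74.
Expected COPD admissions = Σ (standard pop × age-specific rate ÷ 10 000)
= 776 400×2.90/10 000 + 654 200×6.36/10 000 + 440 600×40.26/10 000 + 653 200×82.74/10 000
= 225.53 + 416.06 + 1773.84 + 5404.45 = 7819.89.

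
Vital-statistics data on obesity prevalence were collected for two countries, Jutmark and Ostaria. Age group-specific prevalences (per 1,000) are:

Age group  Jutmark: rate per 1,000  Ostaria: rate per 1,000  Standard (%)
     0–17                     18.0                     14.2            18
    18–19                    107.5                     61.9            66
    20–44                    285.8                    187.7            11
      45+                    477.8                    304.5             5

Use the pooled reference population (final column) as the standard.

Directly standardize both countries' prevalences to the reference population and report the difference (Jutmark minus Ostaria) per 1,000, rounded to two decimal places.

Standard weights: 0.18, 0.66, 0.11, 0.05.
Jutmark: 0.1800×18.0 + 0.6600×107.5 + 0.1100×285.8 + 0.0500×477.8 = 129.5180 per 1,000.
Ostaria: 0.1800×14.2 + 0.6600×61.9 + 0.1100×187.7 + 0.0500×304.5 = 79.2820 per 1,000.
Difference = 129.5180 − 79.2820 = 50.2360.

50.24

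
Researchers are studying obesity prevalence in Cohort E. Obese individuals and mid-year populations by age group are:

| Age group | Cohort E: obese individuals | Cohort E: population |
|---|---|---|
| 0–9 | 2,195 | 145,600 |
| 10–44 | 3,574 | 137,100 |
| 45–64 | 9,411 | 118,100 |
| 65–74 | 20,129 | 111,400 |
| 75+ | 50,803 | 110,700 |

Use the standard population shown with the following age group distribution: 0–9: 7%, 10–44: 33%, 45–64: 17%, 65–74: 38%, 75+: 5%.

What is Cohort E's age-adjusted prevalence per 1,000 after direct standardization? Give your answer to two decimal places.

Age-specific rates per 1,000 for Cohort E: 15.076, 26.069, 79.687, 180.691, 458.925.
Standard weights: 0.07, 0.33, 0.17, 0.38, 0.05.
Standardized rate: 0.0700×15.076 + 0.3300×26.069 + 0.1700×79.687 + 0.3800×180.691 + 0.0500×458.925 = 114.8136 per 1,000.

114.81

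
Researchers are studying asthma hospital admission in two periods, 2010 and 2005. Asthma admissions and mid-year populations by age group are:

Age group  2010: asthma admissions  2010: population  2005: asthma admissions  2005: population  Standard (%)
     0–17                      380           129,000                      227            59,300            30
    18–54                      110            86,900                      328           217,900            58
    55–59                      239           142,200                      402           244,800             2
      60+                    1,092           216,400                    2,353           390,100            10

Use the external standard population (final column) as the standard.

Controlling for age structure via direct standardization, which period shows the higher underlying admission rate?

2005

Age-specific rates per 10,000 for 2010: 29.46, 12.66, 16.81, 50.46.
For 2005: 38.28, 15.05, 16.42, 60.32.
Standard weights: 0.30, 0.58, 0.02, 0.10.
2010: 0.3000×29.46 + 0.5800×12.66 + 0.0200×16.81 + 0.1000×50.46 = 21.5613 per 10,000.
2005: 0.3000×38.28 + 0.5800×15.05 + 0.0200×16.42 + 0.1000×60.32 = 26.5748 per 10,000.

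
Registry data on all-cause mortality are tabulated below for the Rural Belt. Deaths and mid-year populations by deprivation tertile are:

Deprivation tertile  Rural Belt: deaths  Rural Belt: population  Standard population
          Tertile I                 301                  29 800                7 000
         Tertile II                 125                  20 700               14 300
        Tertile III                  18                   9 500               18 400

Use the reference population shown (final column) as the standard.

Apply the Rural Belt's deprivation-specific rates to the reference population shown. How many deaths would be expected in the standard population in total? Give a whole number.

192

Deprivation-specific rates per 100 000 for the Rural Belt: 1010.07, 603.86, 189.47.
Expected deaths = Σ (standard pop × deprivation-specific rate ÷ 100 000)
= 7 000×1010.07/100 000 + 14 300×603.86/100 000 + 18 400×189.47/100 000
= 70.70 + 86.35 + 34.86 = 191.92.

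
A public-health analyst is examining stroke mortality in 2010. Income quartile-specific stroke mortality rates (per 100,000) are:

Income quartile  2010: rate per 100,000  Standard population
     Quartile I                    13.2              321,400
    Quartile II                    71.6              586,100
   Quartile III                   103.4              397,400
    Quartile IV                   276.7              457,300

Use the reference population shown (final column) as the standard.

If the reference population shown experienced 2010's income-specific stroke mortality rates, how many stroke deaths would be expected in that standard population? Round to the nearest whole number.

Expected stroke deaths = Σ (standard pop × income-specific rate ÷ 100,000)
= 321,400×13.2/100,000 + 586,100×71.6/100,000 + 397,400×103.4/100,000 + 457,300×276.7/100,000
= 42.42 + 419.65 + 410.91 + 1265.35 = 2138.33.

2138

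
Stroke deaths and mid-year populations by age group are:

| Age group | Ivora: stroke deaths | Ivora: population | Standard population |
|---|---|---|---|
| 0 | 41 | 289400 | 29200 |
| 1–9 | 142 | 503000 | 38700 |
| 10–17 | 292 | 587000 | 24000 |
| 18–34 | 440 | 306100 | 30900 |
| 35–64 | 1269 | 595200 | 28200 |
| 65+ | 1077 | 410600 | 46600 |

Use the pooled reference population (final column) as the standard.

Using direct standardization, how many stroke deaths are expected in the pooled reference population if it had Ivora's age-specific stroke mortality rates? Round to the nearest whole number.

Age-specific rates per 100000 for Ivora: 14.17, 28.23, 49.74, 143.74, 213.21, 262.30.
Expected stroke deaths = Σ (standard pop × age-specific rate ÷ 100000)
= 29200×14.17/100000 + 38700×28.23/100000 + 24000×49.74/100000 + 30900×143.74/100000 + 28200×213.21/100000 + 46600×262.30/100000
= 4.14 + 10.93 + 11.94 + 44.42 + 60.12 + 122.23 = 253.77.

254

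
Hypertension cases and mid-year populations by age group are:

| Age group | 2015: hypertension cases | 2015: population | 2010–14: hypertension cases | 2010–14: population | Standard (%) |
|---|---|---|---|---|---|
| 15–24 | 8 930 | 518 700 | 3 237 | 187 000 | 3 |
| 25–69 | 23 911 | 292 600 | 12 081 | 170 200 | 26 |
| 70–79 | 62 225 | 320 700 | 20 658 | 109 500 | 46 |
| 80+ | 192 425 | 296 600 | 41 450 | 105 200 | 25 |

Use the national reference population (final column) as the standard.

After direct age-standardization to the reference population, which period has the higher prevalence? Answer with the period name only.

2015

Age-specific rates per 1 000 for 2015: 17.216, 81.719, 194.029, 648.769.
For 2010–14: 17.310, 70.981, 188.658, 394.011.
Standard weights: 0.03, 0.26, 0.46, 0.25.
2015: 0.0300×17.216 + 0.2600×81.719 + 0.4600×194.029 + 0.2500×648.769 = 273.2090 per 1 000.
2010–14: 0.0300×17.310 + 0.2600×70.981 + 0.4600×188.658 + 0.2500×394.011 = 204.2597 per 1 000.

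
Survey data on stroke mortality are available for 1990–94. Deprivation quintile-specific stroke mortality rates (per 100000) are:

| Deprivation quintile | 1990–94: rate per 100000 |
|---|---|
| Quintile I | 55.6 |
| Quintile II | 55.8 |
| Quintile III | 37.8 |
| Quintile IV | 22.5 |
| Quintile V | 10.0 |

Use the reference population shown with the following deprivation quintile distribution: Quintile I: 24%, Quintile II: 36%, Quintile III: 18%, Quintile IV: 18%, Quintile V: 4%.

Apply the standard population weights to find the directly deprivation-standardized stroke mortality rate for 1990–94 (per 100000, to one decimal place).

Standard weights: 0.24, 0.36, 0.18, 0.18, 0.04.
Standardized rate: 0.2400×55.6 + 0.3600×55.8 + 0.1800×37.8 + 0.1800×22.5 + 0.0400×10.0 = 44.6860 per 100000.

44.7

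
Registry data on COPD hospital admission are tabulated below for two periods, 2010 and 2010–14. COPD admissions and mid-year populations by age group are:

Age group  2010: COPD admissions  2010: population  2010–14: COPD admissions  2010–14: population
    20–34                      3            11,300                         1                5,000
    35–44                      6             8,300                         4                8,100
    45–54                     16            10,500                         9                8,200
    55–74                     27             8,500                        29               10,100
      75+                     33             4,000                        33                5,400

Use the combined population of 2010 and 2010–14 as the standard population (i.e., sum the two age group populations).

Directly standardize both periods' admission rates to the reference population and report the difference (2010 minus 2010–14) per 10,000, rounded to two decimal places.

Age-specific rates per 10,000 for 2010: 2.65, 7.23, 15.24, 31.76, 82.50.
For 2010–14: 2.00, 4.94, 10.98, 28.71, 61.11.
Combined standard total = 79,400; weights = 0.2053, 0.2065, 0.2355, 0.2343, 0.1184.
2010: 0.2053×2.65 + 0.2065×7.23 + 0.2355×15.24 + 0.2343×31.76 + 0.1184×82.50 = 22.8351 per 10,000.
2010–14: 0.2053×2.00 + 0.2065×4.94 + 0.2355×10.98 + 0.2343×28.71 + 0.1184×61.11 = 17.9765 per 10,000.
Difference = 22.8351 − 17.9765 = 4.8586.

4.86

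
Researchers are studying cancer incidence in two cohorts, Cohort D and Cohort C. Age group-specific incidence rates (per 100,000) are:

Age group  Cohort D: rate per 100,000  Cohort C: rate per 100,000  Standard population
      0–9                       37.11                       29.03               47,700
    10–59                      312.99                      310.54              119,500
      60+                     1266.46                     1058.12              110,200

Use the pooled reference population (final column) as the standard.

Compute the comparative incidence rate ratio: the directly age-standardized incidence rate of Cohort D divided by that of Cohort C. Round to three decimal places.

Standard total = 277,400; weights = 0.1720, 0.4308, 0.3973.
Cohort D: 0.1720×37.11 + 0.4308×312.99 + 0.3973×1266.46 = 644.3271 per 100,000.
Cohort C: 0.1720×29.03 + 0.4308×310.54 + 0.3973×1058.12 = 559.1171 per 100,000.
Ratio = 644.3271 ÷ 559.1171 = 1.15240.

1.152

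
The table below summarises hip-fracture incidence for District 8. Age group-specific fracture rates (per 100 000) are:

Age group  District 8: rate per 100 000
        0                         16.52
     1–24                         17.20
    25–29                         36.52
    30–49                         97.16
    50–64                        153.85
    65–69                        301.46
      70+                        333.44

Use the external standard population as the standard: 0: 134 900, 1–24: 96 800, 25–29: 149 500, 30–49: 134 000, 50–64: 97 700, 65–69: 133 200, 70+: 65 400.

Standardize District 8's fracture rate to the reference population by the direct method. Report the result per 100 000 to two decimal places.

122.45

Standard total = 811 500; weights = 0.1662, 0.1193, 0.1842, 0.1651, 0.1204, 0.1641, 0.0806.
Standardized rate: 0.1662×16.52 + 0.1193×17.20 + 0.1842×36.52 + 0.1651×97.16 + 0.1204×153.85 + 0.1641×301.46 + 0.0806×333.44 = 122.4464 per 100 000.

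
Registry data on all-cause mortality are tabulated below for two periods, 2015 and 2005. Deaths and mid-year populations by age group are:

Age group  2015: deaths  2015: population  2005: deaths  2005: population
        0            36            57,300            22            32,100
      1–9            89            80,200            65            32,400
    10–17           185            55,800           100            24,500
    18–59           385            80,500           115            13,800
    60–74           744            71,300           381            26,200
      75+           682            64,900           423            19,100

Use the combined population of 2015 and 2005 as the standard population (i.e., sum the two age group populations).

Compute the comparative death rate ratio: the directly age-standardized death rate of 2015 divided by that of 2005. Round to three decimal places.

0.598

Age-specific rates per 100,000 for 2015: 62.83, 110.97, 331.54, 478.26, 1043.48, 1050.85.
For 2005: 68.54, 200.62, 408.16, 833.33, 1454.20, 2214.66.
Combined standard total = 558,100; weights = 0.1602, 0.2018, 0.1439, 0.1690, 0.1747, 0.1505.
2015: 0.1602×62.83 + 0.2018×110.97 + 0.1439×331.54 + 0.1690×478.26 + 0.1747×1043.48 + 0.1505×1050.85 = 501.4251 per 100,000.
2005: 0.1602×68.54 + 0.2018×200.62 + 0.1439×408.16 + 0.1690×833.33 + 0.1747×1454.20 + 0.1505×2214.66 = 838.3645 per 100,000.
Ratio = 501.4251 ÷ 838.3645 = 0.59810.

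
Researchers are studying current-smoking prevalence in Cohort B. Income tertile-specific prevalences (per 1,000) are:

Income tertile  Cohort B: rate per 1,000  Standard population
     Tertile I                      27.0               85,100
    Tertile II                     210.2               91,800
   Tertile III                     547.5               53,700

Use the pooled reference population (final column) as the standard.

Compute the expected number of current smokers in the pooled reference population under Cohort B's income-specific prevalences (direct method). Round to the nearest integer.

Expected current smokers = Σ (standard pop × income-specific rate ÷ 1,000)
= 85,100×27.0/1,000 + 91,800×210.2/1,000 + 53,700×547.5/1,000
= 2297.70 + 19296.36 + 29400.75 = 50994.81.

50995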